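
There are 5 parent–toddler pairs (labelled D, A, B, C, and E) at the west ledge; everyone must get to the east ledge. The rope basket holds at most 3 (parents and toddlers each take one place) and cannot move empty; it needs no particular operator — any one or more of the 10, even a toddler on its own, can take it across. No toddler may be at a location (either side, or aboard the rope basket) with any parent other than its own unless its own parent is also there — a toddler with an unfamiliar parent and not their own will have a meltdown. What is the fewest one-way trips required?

11

Counting alone: each trip to the east ledge takes at most 3 across and each return brings at least 1 back, so after t trips out (and t−1 returns) at most 3t − (t−1) of the 10 are across; that first reaches 10 at t = 5, so at least 9 crossings are needed.
The safety rule pushes this higher. Following every safe sequence of crossings, the most of the 10 that can be at the east ledge as the rope basket arrives there on crossing 9 is 9 — never all 10.
So no plan with fewer than 11 crossings exists, and this one achieves 11:
1. parent D and toddler D cross → the east ledge.
2. parent D crosses ← the west ledge.
3. toddler A, toddler B, and toddler C cross → the east ledge.
4. toddler D crosses ← the west ledge.
5. parent A, parent B, and parent C cross → the east ledge.
6. parent A and toddler A cross ← the west ledge.
7. parent A, parent D, and parent E cross → the east ledge.
8. toddler B crosses ← the west ledge.
9. toddler A and toddler D cross → the east ledge.
10. toddler D crosses ← the west ledge.
11. toddler B, toddler D, and toddler E cross → the east ledge.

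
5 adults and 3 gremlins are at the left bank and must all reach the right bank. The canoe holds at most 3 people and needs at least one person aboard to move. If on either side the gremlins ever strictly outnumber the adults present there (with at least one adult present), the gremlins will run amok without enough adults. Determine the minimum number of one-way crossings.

Counting alone: each trip to the right bank takes at most 3 across and each return brings at least 1 back, so after t trips out (and t−1 returns) at most 3t − (t−1) of the 8 are across; that first reaches 8 at t = 4, so at least 7 crossings are needed.
The plan below uses exactly 7 crossings, so it is optimal:
1. 2 gremlins → the right bank.  (the left bank: 5A 1G; the right bank: 0A 2G)
2. 1 gremlin ← the left bank.  (the left bank: 5A 2G; the right bank: 0A 1G)
3. 2 adults and 1 gremlin → the right bank.  (the left bank: 3A 1G; the right bank: 2A 2G)
4. 1 gremlin ← the left bank.  (the left bank: 3A 2G; the right bank: 2A 1G)
5. 1 adult and 2 gremlins → the right bank.  (the left bank: 2A 0G; the right bank: 3A 3G)
6. 1 gremlin ← the left bank.  (the left bank: 2A 1G; the right bank: 3A 2G)
7. 2 adults and 1 gremlin → the right bank.  (the left bank: 0A 0G; the right bank: 5A 3G)

7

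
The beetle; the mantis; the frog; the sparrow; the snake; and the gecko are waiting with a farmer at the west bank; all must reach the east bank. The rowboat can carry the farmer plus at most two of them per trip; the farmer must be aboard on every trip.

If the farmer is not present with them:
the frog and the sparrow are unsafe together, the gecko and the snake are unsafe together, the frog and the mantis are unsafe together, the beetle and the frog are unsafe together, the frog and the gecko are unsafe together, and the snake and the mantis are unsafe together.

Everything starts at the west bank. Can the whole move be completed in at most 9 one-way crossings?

Yes

Yes — this plan uses 7 crossings (≤ 9):
1. Farmer goes to the east bank with the frog and the snake.
2. Farmer goes back to the west bank alone.
3. Farmer goes to the east bank with the beetle and the mantis.
4. Farmer goes back to the west bank with the frog and the snake.
5. Farmer goes to the east bank with the gecko and the sparrow.
6. Farmer goes back to the west bank alone.
7. Farmer goes to the east bank with the frog and the snake.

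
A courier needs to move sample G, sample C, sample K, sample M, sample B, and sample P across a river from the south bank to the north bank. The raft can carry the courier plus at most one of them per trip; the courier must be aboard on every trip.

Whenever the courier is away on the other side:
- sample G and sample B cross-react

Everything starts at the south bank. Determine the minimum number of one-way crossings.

11

Counting alone: the courier can take at most 1 across per trip to the north bank, so moving all 6 needs at least 6 loaded trips out, with a return between consecutive ones — at least 11 crossings.
The plan below uses exactly 11 crossings, so it is optimal:
1. Courier goes to the north bank with sample G.
2. Courier goes back to the south bank alone.
3. Courier goes to the north bank with sample C.
4. Courier goes back to the south bank alone.
5. Courier goes to the north bank with sample K.
6. Courier goes back to the south bank alone.
7. Courier goes to the north bank with sample M.
8. Courier goes back to the south bank alone.
9. Courier goes to the north bank with sample P.
10. Courier goes back to the south bank alone.
11. Courier goes to the north bank with sample B.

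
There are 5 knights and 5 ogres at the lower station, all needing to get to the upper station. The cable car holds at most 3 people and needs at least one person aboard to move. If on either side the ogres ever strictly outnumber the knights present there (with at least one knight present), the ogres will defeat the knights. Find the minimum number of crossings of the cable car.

Counting alone: each trip to the upper station takes at most 3 across and each return brings at least 1 back, so after t trips out (and t−1 returns) at most 3t − (t−1) of the 10 are across; that first reaches 10 at t = 5, so at least 9 crossings are needed.
The safety rule pushes this higher. Following every safe sequence of crossings, the most of the 10 that can be at the upper station as the cable car arrives there on crossing 9 is 9 — never all 10.
So no plan with fewer than 11 crossings exists, and this one achieves 11:
1. 2 ogres → the upper station.  (the lower station: 5K 3O; the upper station: 0K 2O)
2. 1 ogre ← the lower station.  (the lower station: 5K 4O; the upper station: 0K 1O)
3. 3 ogres → the upper station.  (the lower station: 5K 1O; the upper station: 0K 4O)
4. 1 ogre ← the lower station.  (the lower station: 5K 2O; the upper station: 0K 3O)
5. 3 knights → the upper station.  (the lower station: 2K 2O; the upper station: 3K 3O)
6. 1 knight and 1 ogre ← the lower station.  (the lower station: 3K 3O; the upper station: 2K 2O)
7. 3 knights → the upper station.  (the lower station: 0K 3O; the upper station: 5K 2O)
8. 1 ogre ← the lower station.  (the lower station: 0K 4O; the upper station: 5K 1O)
9. 2 ogres → the upper station.  (the lower station: 0K 2O; the upper station: 5K 3O)
10. 1 ogre ← the lower station.  (the lower station: 0K 3O; the upper station: 5K 2O)
11. 3 ogres → the upper station.  (the lower station: 0K 0O; the upper station: 5K 5O)

11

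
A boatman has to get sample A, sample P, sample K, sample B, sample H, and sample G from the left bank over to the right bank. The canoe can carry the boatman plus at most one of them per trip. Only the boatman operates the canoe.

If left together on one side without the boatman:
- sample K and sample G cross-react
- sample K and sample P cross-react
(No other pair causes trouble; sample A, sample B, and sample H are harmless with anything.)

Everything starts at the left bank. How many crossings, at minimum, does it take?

Counting alone: the boatman can take at most 1 across per trip to the right bank, so moving all 6 needs at least 6 loaded trips out, with a return between consecutive ones — at least 11 crossings.
The safety rule pushes this higher. Following every safe sequence of crossings, the most of the 6 that can be at the right bank as the canoe arrives there on crossing 11 is 5 — never all 6.
So no plan with fewer than 13 crossings exists, and this one achieves 13:
1. Boatman goes to the right bank with sample K.
2. Boatman goes back to the left bank alone.
3. Boatman goes to the right bank with sample A.
4. Boatman goes back to the left bank alone.
5. Boatman goes to the right bank with sample P.
6. Boatman goes back to the left bank with sample K.
7. Boatman goes to the right bank with sample G.
8. Boatman goes back to the left bank alone.
9. Boatman goes to the right bank with sample B.
10. Boatman goes back to the left bank alone.
11. Boatman goes to the right bank with sample H.
12. Boatman goes back to the left bank alone.
13. Boatman goes to the right bank with sample K.

13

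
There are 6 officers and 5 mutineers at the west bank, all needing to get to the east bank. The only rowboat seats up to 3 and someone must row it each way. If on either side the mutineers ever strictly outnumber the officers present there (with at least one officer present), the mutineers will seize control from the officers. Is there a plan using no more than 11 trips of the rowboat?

Yes

Yes — this plan uses 9 crossings (≤ 11):
1. 3 mutineers → the east bank.  (the west bank: 6O 2M; the east bank: 0O 3M)
2. 1 mutineer ← the west bank.  (the west bank: 6O 3M; the east bank: 0O 2M)
3. 3 officers → the east bank.  (the west bank: 3O 3M; the east bank: 3O 2M)
4. 1 officer ← the west bank.  (the west bank: 4O 3M; the east bank: 2O 2M)
5. 2 officers and 1 mutineer → the east bank.  (the west bank: 2O 2M; the east bank: 4O 3M)
6. 1 officer ← the west bank.  (the west bank: 3O 2M; the east bank: 3O 3M)
7. 2 officers and 1 mutineer → the east bank.  (the west bank: 1O 1M; the east bank: 5O 4M)
8. 1 officer ← the west bank.  (the west bank: 2O 1M; the east bank: 4O 4M)
9. 2 officers and 1 mutineer → the east bank.  (the west bank: 0O 0M; the east bank: 6O 5M)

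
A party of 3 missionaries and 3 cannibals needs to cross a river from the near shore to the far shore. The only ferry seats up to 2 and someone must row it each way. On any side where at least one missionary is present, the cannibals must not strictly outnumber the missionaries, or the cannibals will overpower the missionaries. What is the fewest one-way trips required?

Counting alone: each trip to the far shore takes at most 2 across and each return brings at least 1 back, so after t trips out (and t−1 returns) at most 2t − (t−1) of the 6 are across; that first reaches 6 at t = 5, so at least 9 crossings are needed.
The safety rule pushes this higher. Following every safe sequence of crossings, the most of the 6 that can be at the far shore as the ferry arrives there on crossing 9 is 5 — never all 6.
So no plan with fewer than 11 crossings exists, and this one achieves 11:
1. 2 cannibals → the far shore.  (the near shore: 3M 1C; the far shore: 0M 2C)
2. 1 cannibal ← the near shore.  (the near shore: 3M 2C; the far shore: 0M 1C)
3. 2 cannibals → the far shore.  (the near shore: 3M 0C; the far shore: 0M 3C)
4. 1 cannibal ← the near shore.  (the near shore: 3M 1C; the far shore: 0M 2C)
5. 2 missionaries → the far shore.  (the near shore: 1M 1C; the far shore: 2M 2C)
6. 1 missionary and 1 cannibal ← the near shore.  (the near shore: 2M 2C; the far shore: 1M 1C)
7. 2 missionaries → the far shore.  (the near shore: 0M 2C; the far shore: 3M 1C)
8. 1 cannibal ← the near shore.  (the near shore: 0M 3C; the far shore: 3M 0C)
9. 2 cannibals → the far shore.  (the near shore: 0M 1C; the far shore: 3M 2C)
10. 1 cannibal ← the near shore.  (the near shore: 0M 2C; the far shore: 3M 1C)
11. 2 cannibals → the far shore.  (the near shore: 0M 0C; the far shore: 3M 3C)

11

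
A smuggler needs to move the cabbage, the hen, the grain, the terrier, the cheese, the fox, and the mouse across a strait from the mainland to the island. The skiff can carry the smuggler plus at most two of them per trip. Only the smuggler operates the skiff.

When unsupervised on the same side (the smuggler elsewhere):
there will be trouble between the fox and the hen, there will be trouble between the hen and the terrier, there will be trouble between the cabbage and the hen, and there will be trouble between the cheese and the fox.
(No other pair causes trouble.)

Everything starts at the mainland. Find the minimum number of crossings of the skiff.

Counting alone: the smuggler can take at most 2 across per trip to the island, so moving all 7 needs at least 4 loaded trips out, with a return between consecutive ones — at least 7 crossings.
The plan below uses exactly 7 crossings, so it is optimal:
1. Smuggler goes to the island with the cheese and the hen.
2. Smuggler goes back to the mainland alone.
3. Smuggler goes to the island with the grain and the mouse.
4. Smuggler goes back to the mainland alone.
5. Smuggler goes to the island with the cabbage and the terrier.
6. Smuggler goes back to the mainland with the hen.
7. Smuggler goes to the island with the fox and the hen.

7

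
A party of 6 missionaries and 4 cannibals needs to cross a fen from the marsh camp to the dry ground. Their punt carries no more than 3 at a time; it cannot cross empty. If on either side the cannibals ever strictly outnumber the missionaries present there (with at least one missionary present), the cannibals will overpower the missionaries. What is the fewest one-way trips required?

9

Counting alone: each trip to the dry ground takes at most 3 across and each return brings at least 1 back, so after t trips out (and t−1 returns) at most 3t − (t−1) of the 10 are across; that first reaches 10 at t = 5, so at least 9 crossings are needed.
The plan below uses exactly 9 crossings, so it is optimal:
1. 2 cannibals → the dry ground.  (the marsh camp: 6M 2C; the dry ground: 0M 2C)
2. 1 cannibal ← the marsh camp.  (the marsh camp: 6M 3C; the dry ground: 0M 1C)
3. 3 cannibals → the dry ground.  (the marsh camp: 6M 0C; the dry ground: 0M 4C)
4. 1 cannibal ← the marsh camp.  (the marsh camp: 6M 1C; the dry ground: 0M 3C)
5. 3 missionaries → the dry ground.  (the marsh camp: 3M 1C; the dry ground: 3M 3C)
6. 1 cannibal ← the marsh camp.  (the marsh camp: 3M 2C; the dry ground: 3M 2C)
7. 1 missionary and 2 cannibals → the dry ground.  (the marsh camp: 2M 0C; the dry ground: 4M 4C)
8. 1 cannibal ← the marsh camp.  (the marsh camp: 2M 1C; the dry ground: 4M 3C)
9. 2 missionaries and 1 cannibal → the dry ground.  (the marsh camp: 0M 0C; the dry ground: 6M 4C)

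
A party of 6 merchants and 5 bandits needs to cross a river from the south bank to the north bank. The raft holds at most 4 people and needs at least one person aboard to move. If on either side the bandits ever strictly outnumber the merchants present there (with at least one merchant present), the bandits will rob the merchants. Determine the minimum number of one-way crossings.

Counting alone: each trip to the north bank takes at most 4 across and each return brings at least 1 back, so after t trips out (and t−1 returns) at most 4t − (t−1) of the 11 are across; that first reaches 11 at t = 4, so at least 7 crossings are needed.
The plan below uses exactly 7 crossings, so it is optimal:
1. 2 bandits → the north bank.  (the south bank: 6M 3B; the north bank: 0M 2B)
2. 1 bandit ← the south bank.  (the south bank: 6M 4B; the north bank: 0M 1B)
3. 4 bandits → the north bank.  (the south bank: 6M 0B; the north bank: 0M 5B)
4. 1 bandit ← the south bank.  (the south bank: 6M 1B; the north bank: 0M 4B)
5. 4 merchants → the north bank.  (the south bank: 2M 1B; the north bank: 4M 4B)
6. 1 bandit ← the south bank.  (the south bank: 2M 2B; the north bank: 4M 3B)
7. 2 merchants and 2 bandits → the north bank.  (the south bank: 0M 0B; the north bank: 6M 5B)

7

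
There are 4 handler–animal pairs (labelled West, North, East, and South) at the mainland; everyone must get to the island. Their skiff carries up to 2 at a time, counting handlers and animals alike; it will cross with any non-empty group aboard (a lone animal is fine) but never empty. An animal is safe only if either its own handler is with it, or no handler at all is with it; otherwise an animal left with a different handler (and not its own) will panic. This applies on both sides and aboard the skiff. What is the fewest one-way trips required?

Following every safe sequence of crossings from the start, the most of the 8 that can be at the island as the skiff arrives there on crossings 1, 3, 5 is 2, 3, 4 respectively; the best ever achieved is 4 of 8.
From crossing 7 on, no configuration arises that was not already reachable earlier: only 44 distinct safe configurations (who is on which side, and where the skiff is) can ever be reached, none of them has everyone across, and every continuation just revisits them. So no valid plan exists.

impossible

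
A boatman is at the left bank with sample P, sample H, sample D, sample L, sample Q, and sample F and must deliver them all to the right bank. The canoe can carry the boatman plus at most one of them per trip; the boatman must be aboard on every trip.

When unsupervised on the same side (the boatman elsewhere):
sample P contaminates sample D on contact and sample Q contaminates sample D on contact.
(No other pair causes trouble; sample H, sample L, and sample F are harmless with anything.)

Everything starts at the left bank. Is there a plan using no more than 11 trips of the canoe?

Counting alone: the boatman can take at most 1 across per trip to the right bank, so moving all 6 needs at least 6 loaded trips out, with a return between consecutive ones — at least 11 crossings.
The safety rule pushes this higher. Following every safe sequence of crossings, the most of the 6 that can be at the right bank as the canoe arrives there on crossing 11 is 5 — never all 6.
So the move cannot be finished within 11 crossings. (The shortest complete plan takes 13:)
1. Boatman goes to the right bank with sample D.  [the left bank: sample F, sample H, sample L, sample P, sample Q | the right bank: sample D]
2. Boatman goes back to the left bank alone.  [the left bank: sample F, sample H, sample L, sample P, sample Q | the right bank: sample D]
3. Boatman goes to the right bank with sample P.  [the left bank: sample F, sample H, sample L, sample Q | the right bank: sample D, sample P]
4. Boatman goes back to the left bank with sample D.  [the left bank: sample D, sample F, sample H, sample L, sample Q | the right bank: sample P]
5. Boatman goes to the right bank with sample Q.  [the left bank: sample D, sample F, sample H, sample L | the right bank: sample P, sample Q]
6. Boatman goes back to the left bank alone.  [the left bank: sample D, sample F, sample H, sample L | the right bank: sample P, sample Q]
7. Boatman goes to the right bank with sample H.  [the left bank: sample D, sample F, sample L | the right bank: sample H, sample P, sample Q]
8. Boatman goes back to the left bank alone.  [the left bank: sample D, sample F, sample L | the right bank: sample H, sample P, sample Q]
9. Boatman goes to the right bank with sample L.  [the left bank: sample D, sample F | the right bank: sample H, sample L, sample P, sample Q]
10. Boatman goes back to the left bank alone.  [the left bank: sample D, sample F | the right bank: sample H, sample L, sample P, sample Q]
11. Boatman goes to the right bank with sample F.  [the left bank: sample D | the right bank: sample F, sample H, sample L, sample P, sample Q]
12. Boatman goes back to the left bank alone.  [the left bank: sample D | the right bank: sample F, sample H, sample L, sample P, sample Q]
13. Boatman goes to the right bank with sample D.  [the left bank: — | the right bank: sample D, sample F, sample H, sample L, sample P, sample Q]

No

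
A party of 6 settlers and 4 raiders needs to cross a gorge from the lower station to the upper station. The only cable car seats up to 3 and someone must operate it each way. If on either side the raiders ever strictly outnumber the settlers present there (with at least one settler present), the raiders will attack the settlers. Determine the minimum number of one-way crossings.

Counting alone: each trip to the upper station takes at most 3 across and each return brings at least 1 back, so after t trips out (and t−1 returns) at most 3t − (t−1) of the 10 are across; that first reaches 10 at t = 5, so at least 9 crossings are needed.
The plan below uses exactly 9 crossings, so it is optimal:
1. 2 raiders → the upper station.  (the lower station: 6S 2R; the upper station: 0S 2R)
2. 1 raider ← the lower station.  (the lower station: 6S 3R; the upper station: 0S 1R)
3. 3 raiders → the upper station.  (the lower station: 6S 0R; the upper station: 0S 4R)
4. 1 raider ← the lower station.  (the lower station: 6S 1R; the upper station: 0S 3R)
5. 3 settlers → the upper station.  (the lower station: 3S 1R; the upper station: 3S 3R)
6. 1 raider ← the lower station.  (the lower station: 3S 2R; the upper station: 3S 2R)
7. 1 settler and 2 raiders → the upper station.  (the lower station: 2S 0R; the upper station: 4S 4R)
8. 1 raider ← the lower station.  (the lower station: 2S 1R; the upper station: 4S 3R)
9. 2 settlers and 1 raider → the upper station.  (the lower station: 0S 0R; the upper station: 6S 4R)

9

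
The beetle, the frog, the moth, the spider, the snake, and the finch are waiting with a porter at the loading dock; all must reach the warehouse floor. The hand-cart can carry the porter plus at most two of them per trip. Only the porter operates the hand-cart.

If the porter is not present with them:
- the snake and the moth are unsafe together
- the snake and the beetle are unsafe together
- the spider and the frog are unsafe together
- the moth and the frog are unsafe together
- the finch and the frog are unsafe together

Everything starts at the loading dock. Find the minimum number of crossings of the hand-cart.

7

Counting alone: the porter can take at most 2 across per trip to the warehouse floor, so moving all 6 needs at least 3 loaded trips out, with a return between consecutive ones — at least 5 crossings.
The safety rule pushes this higher. Following every safe sequence of crossings, the most of the 6 that can be at the warehouse floor as the hand-cart arrives there on crossing 5 is 5 — never all 6.
So no plan with fewer than 7 crossings exists, and this one achieves 7:
1. Porter goes to the warehouse floor with the frog and the snake.  [the loading dock: the beetle, the finch, the moth, the spider | the warehouse floor: the frog, the snake]
2. Porter goes back to the loading dock alone.  [the loading dock: the beetle, the finch, the moth, the spider | the warehouse floor: the frog, the snake]
3. Porter goes to the warehouse floor with the beetle and the moth.  [the loading dock: the finch, the spider | the warehouse floor: the beetle, the frog, the moth, the snake]
4. Porter goes back to the loading dock with the frog and the snake.  [the loading dock: the finch, the frog, the snake, the spider | the warehouse floor: the beetle, the moth]
5. Porter goes to the warehouse floor with the finch and the spider.  [the loading dock: the frog, the snake | the warehouse floor: the beetle, the finch, the moth, the spider]
6. Porter goes back to the loading dock alone.  [the loading dock: the frog, the snake | the warehouse floor: the beetle, the finch, the moth, the spider]
7. Porter goes to the warehouse floor with the frog and the snake.  [the loading dock: — | the warehouse floor: the beetle, the finch, the frog, the moth, the snake, the spider]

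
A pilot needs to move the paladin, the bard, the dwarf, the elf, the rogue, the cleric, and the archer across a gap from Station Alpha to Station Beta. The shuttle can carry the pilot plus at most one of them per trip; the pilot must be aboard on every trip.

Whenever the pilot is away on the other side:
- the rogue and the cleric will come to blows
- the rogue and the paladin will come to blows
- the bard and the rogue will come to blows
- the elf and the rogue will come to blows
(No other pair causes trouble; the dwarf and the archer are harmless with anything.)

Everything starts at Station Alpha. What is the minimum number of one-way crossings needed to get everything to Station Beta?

impossible

Following every safe sequence of crossings from the start, the most of the 7 that can be at Station Beta as the shuttle arrives there on crossings 1, 3, 5, 7 is 1, 2, 3, 4 respectively; the best ever achieved is 4 of 7.
From crossing 9 on, no configuration arises that was not already reachable earlier: only 44 distinct safe configurations (who is on which side, and where the shuttle is) can ever be reached, none of them has everyone across, and every continuation just revisits them. So no valid plan exists.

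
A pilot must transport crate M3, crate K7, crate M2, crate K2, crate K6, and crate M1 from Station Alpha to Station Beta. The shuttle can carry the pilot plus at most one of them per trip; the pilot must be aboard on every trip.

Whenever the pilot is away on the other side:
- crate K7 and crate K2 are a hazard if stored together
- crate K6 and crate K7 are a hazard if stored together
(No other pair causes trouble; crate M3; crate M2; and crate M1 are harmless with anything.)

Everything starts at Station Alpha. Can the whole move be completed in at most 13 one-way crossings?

Yes — this plan uses 13 crossings (≤ 13):
1. Pilot goes to Station Beta with crate K7.
2. Pilot goes back to Station Alpha alone.
3. Pilot goes to Station Beta with crate M3.
4. Pilot goes back to Station Alpha alone.
5. Pilot goes to Station Beta with crate M2.
6. Pilot goes back to Station Alpha alone.
7. Pilot goes to Station Beta with crate K2.
8. Pilot goes back to Station Alpha with crate K7.
9. Pilot goes to Station Beta with crate K6.
10. Pilot goes back to Station Alpha alone.
11. Pilot goes to Station Beta with crate M1.
12. Pilot goes back to Station Alpha alone.
13. Pilot goes to Station Beta with crate K7.

Yes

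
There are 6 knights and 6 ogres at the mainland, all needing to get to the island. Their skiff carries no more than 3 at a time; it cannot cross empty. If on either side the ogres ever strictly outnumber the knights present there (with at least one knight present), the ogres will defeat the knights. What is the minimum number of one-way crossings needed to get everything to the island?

impossible

Following every safe sequence of crossings from the start, the most of the 12 that can be at the island as the skiff arrives there on crossings 1, 3, 5 is 3, 5, 6 respectively; the best ever achieved is 6 of 12.
From crossing 7 on, no configuration arises that was not already reachable earlier: only 17 distinct safe configurations (who is on which side, and where the skiff is) can ever be reached, none of them has everyone across, and every continuation just revisits them. They are: 0 knights + 0 ogres across (skiff back at the start); 0 knights + 1 ogre across (skiff there); 0 knights + 1 ogre across (skiff back at the start); 0 knights + 2 ogres across (skiff there); 0 knights + 2 ogres across (skiff back at the start); 0 knights + 3 ogres across (skiff there); 0 knights + 3 ogres across (skiff back at the start); 0 knights + 4 ogres across (skiff there); 0 knights + 4 ogres across (skiff back at the start); 0 knights + 5 ogres across (skiff there); 0 knights + 5 ogres across (skiff back at the start); 0 knights + 6 ogres across (skiff there); 1 knight + 1 ogre across (skiff there); 1 knight + 1 ogre across (skiff back at the start); 2 knights + 2 ogres across (skiff there); 2 knights + 2 ogres across (skiff back at the start); 3 knights + 3 ogres across (skiff there). So no valid plan exists.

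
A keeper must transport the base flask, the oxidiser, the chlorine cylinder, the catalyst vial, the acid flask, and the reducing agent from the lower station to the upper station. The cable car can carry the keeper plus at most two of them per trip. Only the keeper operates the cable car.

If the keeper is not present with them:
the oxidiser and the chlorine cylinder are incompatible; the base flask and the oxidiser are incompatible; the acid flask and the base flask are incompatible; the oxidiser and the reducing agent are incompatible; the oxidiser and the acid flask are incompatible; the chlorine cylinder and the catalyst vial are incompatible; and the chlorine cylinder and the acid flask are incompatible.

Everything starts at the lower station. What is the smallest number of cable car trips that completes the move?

Whatever the first load, the items left behind include a forbidden pair without the keeper. No opening move is safe, so no plan exists.

impossible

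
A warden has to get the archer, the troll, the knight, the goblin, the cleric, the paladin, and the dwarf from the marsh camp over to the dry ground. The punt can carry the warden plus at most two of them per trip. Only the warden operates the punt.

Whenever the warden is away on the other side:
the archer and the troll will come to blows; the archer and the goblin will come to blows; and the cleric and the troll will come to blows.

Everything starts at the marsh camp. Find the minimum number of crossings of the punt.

7

Counting alone: the warden can take at most 2 across per trip to the dry ground, so moving all 7 needs at least 4 loaded trips out, with a return between consecutive ones — at least 7 crossings.
The plan below uses exactly 7 crossings, so it is optimal:
1. Warden goes to the dry ground with the archer and the troll.  [the marsh camp: the cleric, the dwarf, the goblin, the knight, the paladin | the dry ground: the archer, the troll]
2. Warden goes back to the marsh camp with the archer.  [the marsh camp: the archer, the cleric, the dwarf, the goblin, the knight, the paladin | the dry ground: the troll]
3. Warden goes to the dry ground with the goblin and the knight.  [the marsh camp: the archer, the cleric, the dwarf, the paladin | the dry ground: the goblin, the knight, the troll]
4. Warden goes back to the marsh camp alone.  [the marsh camp: the archer, the cleric, the dwarf, the paladin | the dry ground: the goblin, the knight, the troll]
5. Warden goes to the dry ground with the dwarf and the paladin.  [the marsh camp: the archer, the cleric | the dry ground: the dwarf, the goblin, the knight, the paladin, the troll]
6. Warden goes back to the marsh camp alone.  [the marsh camp: the archer, the cleric | the dry ground: the dwarf, the goblin, the knight, the paladin, the troll]
7. Warden goes to the dry ground with the archer and the cleric.  [the marsh camp: — | the dry ground: the archer, the cleric, the dwarf, the goblin, the knight, the paladin, the troll]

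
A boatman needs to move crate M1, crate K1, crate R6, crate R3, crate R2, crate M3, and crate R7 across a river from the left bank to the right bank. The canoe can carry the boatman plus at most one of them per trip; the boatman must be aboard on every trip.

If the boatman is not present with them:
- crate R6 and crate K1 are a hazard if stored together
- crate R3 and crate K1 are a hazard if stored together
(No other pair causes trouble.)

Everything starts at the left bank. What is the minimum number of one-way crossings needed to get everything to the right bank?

Counting alone: the boatman can take at most 1 across per trip to the right bank, so moving all 7 needs at least 7 loaded trips out, with a return between consecutive ones — at least 13 crossings.
The safety rule pushes this higher. Following every safe sequence of crossings, the most of the 7 that can be at the right bank as the canoe arrives there on crossing 13 is 6 — never all 7.
So no plan with fewer than 15 crossings exists, and this one achieves 15:
1. Boatman goes to the right bank with crate K1.
2. Boatman goes back to the left bank alone.
3. Boatman goes to the right bank with crate M1.
4. Boatman goes back to the left bank alone.
5. Boatman goes to the right bank with crate R6.
6. Boatman goes back to the left bank with crate K1.
7. Boatman goes to the right bank with crate R3.
8. Boatman goes back to the left bank alone.
9. Boatman goes to the right bank with crate R2.
10. Boatman goes back to the left bank alone.
11. Boatman goes to the right bank with crate M3.
12. Boatman goes back to the left bank alone.
13. Boatman goes to the right bank with crate R7.
14. Boatman goes back to the left bank alone.
15. Boatman goes to the right bank with crate K1.

15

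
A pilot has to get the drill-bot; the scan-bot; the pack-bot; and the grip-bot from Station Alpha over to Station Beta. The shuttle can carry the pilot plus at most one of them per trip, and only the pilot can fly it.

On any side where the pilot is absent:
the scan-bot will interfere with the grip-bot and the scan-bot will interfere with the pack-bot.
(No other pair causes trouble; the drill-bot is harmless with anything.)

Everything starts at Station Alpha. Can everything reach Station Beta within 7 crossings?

Counting alone: the pilot can take at most 1 across per trip to Station Beta, so moving all 4 needs at least 4 loaded trips out, with a return between consecutive ones — at least 7 crossings.
The safety rule pushes this higher. Following every safe sequence of crossings, the most of the 4 that can be at Station Beta as the shuttle arrives there on crossing 7 is 3 — never all 4.
So the move cannot be finished within 7 crossings. (The shortest complete plan takes 9:)
1. Pilot goes to Station Beta with the scan-bot.  [Station Alpha: the drill-bot, the grip-bot, the pack-bot | Station Beta: the scan-bot]
2. Pilot goes back to Station Alpha alone.  [Station Alpha: the drill-bot, the grip-bot, the pack-bot | Station Beta: the scan-bot]
3. Pilot goes to Station Beta with the drill-bot.  [Station Alpha: the grip-bot, the pack-bot | Station Beta: the drill-bot, the scan-bot]
4. Pilot goes back to Station Alpha alone.  [Station Alpha: the grip-bot, the pack-bot | Station Beta: the drill-bot, the scan-bot]
5. Pilot goes to Station Beta with the pack-bot.  [Station Alpha: the grip-bot | Station Beta: the drill-bot, the pack-bot, the scan-bot]
6. Pilot goes back to Station Alpha with the scan-bot.  [Station Alpha: the grip-bot, the scan-bot | Station Beta: the drill-bot, the pack-bot]
7. Pilot goes to Station Beta with the grip-bot.  [Station Alpha: the scan-bot | Station Beta: the drill-bot, the grip-bot, the pack-bot]
8. Pilot goes back to Station Alpha alone.  [Station Alpha: the scan-bot | Station Beta: the drill-bot, the grip-bot, the pack-bot]
9. Pilot goes to Station Beta with the scan-bot.  [Station Alpha: — | Station Beta: the drill-bot, the grip-bot, the pack-bot, the scan-bot]

No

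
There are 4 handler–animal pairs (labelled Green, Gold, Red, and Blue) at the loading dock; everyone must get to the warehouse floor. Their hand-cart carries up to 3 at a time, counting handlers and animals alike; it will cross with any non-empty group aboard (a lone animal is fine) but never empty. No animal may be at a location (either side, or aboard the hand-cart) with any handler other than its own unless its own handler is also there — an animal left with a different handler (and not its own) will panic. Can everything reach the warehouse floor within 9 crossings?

Yes

Yes — this plan uses 9 crossings (≤ 9):
1. animal Green and handler Green cross → the warehouse floor.
2. handler Green crosses ← the loading dock.
3. animal Gold, handler Gold, and handler Green cross → the warehouse floor.
4. animal Green and handler Green cross ← the loading dock.
5. handler Blue, handler Green, and handler Red cross → the warehouse floor.
6. animal Gold crosses ← the loading dock.
7. animal Gold and animal Green cross → the warehouse floor.
8. animal Green crosses ← the loading dock.
9. animal Blue, animal Green, and animal Red cross → the warehouse floor.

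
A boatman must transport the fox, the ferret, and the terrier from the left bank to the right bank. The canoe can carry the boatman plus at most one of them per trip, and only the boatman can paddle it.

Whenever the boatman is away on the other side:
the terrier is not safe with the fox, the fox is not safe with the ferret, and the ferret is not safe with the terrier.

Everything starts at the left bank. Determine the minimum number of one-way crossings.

impossible

Whatever the first load, the items left behind include a forbidden pair without the boatman. No opening move is safe, so no plan exists.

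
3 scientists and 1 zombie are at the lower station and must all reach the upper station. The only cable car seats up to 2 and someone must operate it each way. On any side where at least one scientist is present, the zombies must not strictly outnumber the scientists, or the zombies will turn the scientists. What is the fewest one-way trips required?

5

Counting alone: each trip to the upper station takes at most 2 across and each return brings at least 1 back, so after t trips out (and t−1 returns) at most 2t − (t−1) of the 4 are across; that first reaches 4 at t = 3, so at least 5 crossings are needed.
The plan below uses exactly 5 crossings, so it is optimal:
1. 1 scientist and 1 zombie → the upper station.  (the lower station: 2S 0Z; the upper station: 1S 1Z)
2. 1 zombie ← the lower station.  (the lower station: 2S 1Z; the upper station: 1S 0Z)
3. 1 scientist and 1 zombie → the upper station.  (the lower station: 1S 0Z; the upper station: 2S 1Z)
4. 1 zombie ← the lower station.  (the lower station: 1S 1Z; the upper station: 2S 0Z)
5. 1 scientist and 1 zombie → the upper station.  (the lower station: 0S 0Z; the upper station: 3S 1Z)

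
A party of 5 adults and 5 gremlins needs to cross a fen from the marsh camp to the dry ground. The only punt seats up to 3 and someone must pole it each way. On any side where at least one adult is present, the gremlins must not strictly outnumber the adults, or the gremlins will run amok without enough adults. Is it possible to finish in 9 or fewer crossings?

No

Counting alone: each trip to the dry ground takes at most 3 across and each return brings at least 1 back, so after t trips out (and t−1 returns) at most 3t − (t−1) of the 10 are across; that first reaches 10 at t = 5, so at least 9 crossings are needed.
The safety rule pushes this higher. Following every safe sequence of crossings, the most of the 10 that can be at the dry ground as the punt arrives there on crossing 9 is 9 — never all 10.
So the move cannot be finished within 9 crossings. (The shortest complete plan takes 11:)
1. 2 gremlins → the dry ground.  (the marsh camp: 5A 3G; the dry ground: 0A 2G)
2. 1 gremlin ← the marsh camp.  (the marsh camp: 5A 4G; the dry ground: 0A 1G)
3. 3 gremlins → the dry ground.  (the marsh camp: 5A 1G; the dry ground: 0A 4G)
4. 1 gremlin ← the marsh camp.  (the marsh camp: 5A 2G; the dry ground: 0A 3G)
5. 3 adults → the dry ground.  (the marsh camp: 2A 2G; the dry ground: 3A 3G)
6. 1 adult and 1 gremlin ← the marsh camp.  (the marsh camp: 3A 3G; the dry ground: 2A 2G)
7. 3 adults → the dry ground.  (the marsh camp: 0A 3G; the dry ground: 5A 2G)
8. 1 gremlin ← the marsh camp.  (the marsh camp: 0A 4G; the dry ground: 5A 1G)
9. 2 gremlins → the dry ground.  (the marsh camp: 0A 2G; the dry ground: 5A 3G)
10. 1 gremlin ← the marsh camp.  (the marsh camp: 0A 3G; the dry ground: 5A 2G)
11. 3 gremlins → the dry ground.  (the marsh camp: 0A 0G; the dry ground: 5A 5G)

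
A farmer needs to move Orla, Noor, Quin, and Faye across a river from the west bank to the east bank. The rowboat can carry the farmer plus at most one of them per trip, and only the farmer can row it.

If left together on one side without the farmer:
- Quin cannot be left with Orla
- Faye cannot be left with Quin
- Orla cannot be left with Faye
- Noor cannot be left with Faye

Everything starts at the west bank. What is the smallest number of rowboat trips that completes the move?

impossible

Whatever the first load, the items left behind include a forbidden pair without the farmer. No opening move is safe, so no plan exists.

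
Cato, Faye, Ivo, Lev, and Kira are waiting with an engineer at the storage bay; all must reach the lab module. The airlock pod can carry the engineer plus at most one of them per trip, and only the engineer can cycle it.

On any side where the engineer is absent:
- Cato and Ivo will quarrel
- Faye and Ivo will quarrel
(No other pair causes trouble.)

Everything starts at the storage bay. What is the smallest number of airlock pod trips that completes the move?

11

Counting alone: the engineer can take at most 1 across per trip to the lab module, so moving all 5 needs at least 5 loaded trips out, with a return between consecutive ones — at least 9 crossings.
The safety rule pushes this higher. Following every safe sequence of crossings, the most of the 5 that can be at the lab module as the airlock pod arrives there on crossing 9 is 4 — never all 5.
So no plan with fewer than 11 crossings exists, and this one achieves 11:
1. Engineer goes to the lab module with Ivo.  [the storage bay: Cato, Faye, Kira, Lev | the lab module: Ivo]
2. Engineer goes back to the storage bay alone.  [the storage bay: Cato, Faye, Kira, Lev | the lab module: Ivo]
3. Engineer goes to the lab module with Cato.  [the storage bay: Faye, Kira, Lev | the lab module: Cato, Ivo]
4. Engineer goes back to the storage bay with Ivo.  [the storage bay: Faye, Ivo, Kira, Lev | the lab module: Cato]
5. Engineer goes to the lab module with Faye.  [the storage bay: Ivo, Kira, Lev | the lab module: Cato, Faye]
6. Engineer goes back to the storage bay alone.  [the storage bay: Ivo, Kira, Lev | the lab module: Cato, Faye]
7. Engineer goes to the lab module with Lev.  [the storage bay: Ivo, Kira | the lab module: Cato, Faye, Lev]
8. Engineer goes back to the storage bay alone.  [the storage bay: Ivo, Kira | the lab module: Cato, Faye, Lev]
9. Engineer goes to the lab module with Kira.  [the storage bay: Ivo | the lab module: Cato, Faye, Kira, Lev]
10. Engineer goes back to the storage bay alone.  [the storage bay: Ivo | the lab module: Cato, Faye, Kira, Lev]
11. Engineer goes to the lab module with Ivo.  [the storage bay: — | the lab module: Cato, Faye, Ivo, Kira, Lev]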